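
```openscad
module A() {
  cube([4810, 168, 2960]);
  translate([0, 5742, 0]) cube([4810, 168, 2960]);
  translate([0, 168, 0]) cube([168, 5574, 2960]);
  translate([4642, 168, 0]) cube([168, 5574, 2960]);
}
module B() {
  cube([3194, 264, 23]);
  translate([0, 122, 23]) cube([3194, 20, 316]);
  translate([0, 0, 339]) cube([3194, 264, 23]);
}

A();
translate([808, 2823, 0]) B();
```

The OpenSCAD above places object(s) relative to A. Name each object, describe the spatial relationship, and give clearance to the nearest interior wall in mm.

Clearances: x = 640, y = 2655; minimum 640 mm.

A is a house frame. B is an I-beam. The I-beam sits inside the house frame, centred. The clearance to the nearest interior wall is 640 mm.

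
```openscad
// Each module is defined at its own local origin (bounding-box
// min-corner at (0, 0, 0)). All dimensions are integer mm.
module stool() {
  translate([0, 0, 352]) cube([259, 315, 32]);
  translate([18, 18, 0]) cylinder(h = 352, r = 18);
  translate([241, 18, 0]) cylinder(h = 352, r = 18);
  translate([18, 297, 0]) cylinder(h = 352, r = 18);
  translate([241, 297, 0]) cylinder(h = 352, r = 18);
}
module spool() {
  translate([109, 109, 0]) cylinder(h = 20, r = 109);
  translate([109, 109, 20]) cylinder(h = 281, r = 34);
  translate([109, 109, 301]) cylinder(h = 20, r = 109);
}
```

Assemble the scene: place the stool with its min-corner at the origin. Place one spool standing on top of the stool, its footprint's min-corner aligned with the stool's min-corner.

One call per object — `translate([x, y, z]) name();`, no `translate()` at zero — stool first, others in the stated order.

stool();
translate([0, 0, 384]) spool();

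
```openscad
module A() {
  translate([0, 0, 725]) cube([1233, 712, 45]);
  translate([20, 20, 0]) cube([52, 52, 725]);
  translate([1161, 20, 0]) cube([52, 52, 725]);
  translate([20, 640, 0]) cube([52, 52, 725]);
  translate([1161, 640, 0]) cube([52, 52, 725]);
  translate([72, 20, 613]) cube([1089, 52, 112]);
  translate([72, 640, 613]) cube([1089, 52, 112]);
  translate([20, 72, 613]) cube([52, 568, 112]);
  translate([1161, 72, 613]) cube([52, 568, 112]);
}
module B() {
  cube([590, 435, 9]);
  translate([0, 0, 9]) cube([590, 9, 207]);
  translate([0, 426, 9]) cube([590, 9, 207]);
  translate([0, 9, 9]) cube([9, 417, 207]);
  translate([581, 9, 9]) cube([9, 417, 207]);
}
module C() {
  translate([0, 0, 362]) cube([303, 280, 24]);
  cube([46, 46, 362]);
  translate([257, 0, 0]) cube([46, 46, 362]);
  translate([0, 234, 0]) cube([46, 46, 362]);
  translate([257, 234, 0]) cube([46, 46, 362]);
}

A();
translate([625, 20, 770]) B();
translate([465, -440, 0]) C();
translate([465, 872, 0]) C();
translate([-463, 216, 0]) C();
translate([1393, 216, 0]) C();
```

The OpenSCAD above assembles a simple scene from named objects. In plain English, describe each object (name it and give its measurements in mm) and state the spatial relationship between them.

A is a rectangular dining table. The top is 1233×712×45 mm with its upper surface at z = 770 mm. It stands on four 52×52 mm square legs, each inset 20 mm from the nearest pair of top edges, running from the floor to the underside of the top. Four apron rails, 52 mm thick and 112 mm tall, run between adjacent legs with their top edges flush with the underside of the top and their outer faces flush with the legs' outer faces.

B is an open-topped rectangular box: outside dimensions 590×435×216 mm, with a uniform wall and base thickness of 9 mm. The base is a full 590×435 slab on the floor; four walls sit on top of the base. The front and back walls (the −y and +y sides) span the full width; the two side walls fit between them.

C is a four-legged stool. The seat is a 303×280×24 mm slab whose top surface is at z = 386 mm; four square legs, each 46×46 mm in cross-section, run from the floor (z = 0) to the underside of the seat, each flush with a corner of the seat.

The open box is on top of the table. Four stools sit around the table at the −y, +y, −x, +x sides.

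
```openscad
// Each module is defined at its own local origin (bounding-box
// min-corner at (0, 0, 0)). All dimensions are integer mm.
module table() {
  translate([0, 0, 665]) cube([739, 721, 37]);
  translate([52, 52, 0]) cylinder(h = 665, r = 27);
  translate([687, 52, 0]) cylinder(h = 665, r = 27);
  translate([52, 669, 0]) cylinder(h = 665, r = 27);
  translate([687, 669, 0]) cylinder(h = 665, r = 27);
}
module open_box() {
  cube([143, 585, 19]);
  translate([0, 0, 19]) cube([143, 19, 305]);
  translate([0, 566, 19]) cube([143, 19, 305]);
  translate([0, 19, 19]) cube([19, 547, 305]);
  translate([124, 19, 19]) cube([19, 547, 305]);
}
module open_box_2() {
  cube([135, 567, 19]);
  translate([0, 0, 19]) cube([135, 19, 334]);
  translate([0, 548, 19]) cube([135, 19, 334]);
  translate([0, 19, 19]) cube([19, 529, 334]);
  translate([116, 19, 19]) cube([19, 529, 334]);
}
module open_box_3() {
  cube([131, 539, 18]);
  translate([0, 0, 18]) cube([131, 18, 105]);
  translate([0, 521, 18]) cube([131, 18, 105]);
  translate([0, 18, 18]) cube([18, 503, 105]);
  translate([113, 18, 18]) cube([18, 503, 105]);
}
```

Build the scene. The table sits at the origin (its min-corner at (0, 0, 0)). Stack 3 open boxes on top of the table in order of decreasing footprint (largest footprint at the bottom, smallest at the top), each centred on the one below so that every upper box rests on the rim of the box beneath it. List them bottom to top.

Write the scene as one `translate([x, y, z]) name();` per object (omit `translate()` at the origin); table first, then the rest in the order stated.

table();
translate([298, 68, 702]) open_box();
translate([302, 77, 1026]) open_box_2();
translate([304, 91, 1379]) open_box_3();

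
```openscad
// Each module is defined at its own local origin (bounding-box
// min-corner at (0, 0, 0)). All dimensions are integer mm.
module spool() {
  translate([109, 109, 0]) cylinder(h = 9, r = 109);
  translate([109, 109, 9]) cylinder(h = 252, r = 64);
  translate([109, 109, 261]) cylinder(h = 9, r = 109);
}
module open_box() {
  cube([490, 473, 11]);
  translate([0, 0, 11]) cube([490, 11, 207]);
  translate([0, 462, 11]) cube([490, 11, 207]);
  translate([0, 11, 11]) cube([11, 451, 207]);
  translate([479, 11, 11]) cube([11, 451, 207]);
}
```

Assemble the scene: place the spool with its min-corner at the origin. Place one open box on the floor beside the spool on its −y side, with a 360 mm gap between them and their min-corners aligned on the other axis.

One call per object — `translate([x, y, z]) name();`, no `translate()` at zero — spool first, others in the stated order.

spool();
translate([0, -833, 0]) open_box();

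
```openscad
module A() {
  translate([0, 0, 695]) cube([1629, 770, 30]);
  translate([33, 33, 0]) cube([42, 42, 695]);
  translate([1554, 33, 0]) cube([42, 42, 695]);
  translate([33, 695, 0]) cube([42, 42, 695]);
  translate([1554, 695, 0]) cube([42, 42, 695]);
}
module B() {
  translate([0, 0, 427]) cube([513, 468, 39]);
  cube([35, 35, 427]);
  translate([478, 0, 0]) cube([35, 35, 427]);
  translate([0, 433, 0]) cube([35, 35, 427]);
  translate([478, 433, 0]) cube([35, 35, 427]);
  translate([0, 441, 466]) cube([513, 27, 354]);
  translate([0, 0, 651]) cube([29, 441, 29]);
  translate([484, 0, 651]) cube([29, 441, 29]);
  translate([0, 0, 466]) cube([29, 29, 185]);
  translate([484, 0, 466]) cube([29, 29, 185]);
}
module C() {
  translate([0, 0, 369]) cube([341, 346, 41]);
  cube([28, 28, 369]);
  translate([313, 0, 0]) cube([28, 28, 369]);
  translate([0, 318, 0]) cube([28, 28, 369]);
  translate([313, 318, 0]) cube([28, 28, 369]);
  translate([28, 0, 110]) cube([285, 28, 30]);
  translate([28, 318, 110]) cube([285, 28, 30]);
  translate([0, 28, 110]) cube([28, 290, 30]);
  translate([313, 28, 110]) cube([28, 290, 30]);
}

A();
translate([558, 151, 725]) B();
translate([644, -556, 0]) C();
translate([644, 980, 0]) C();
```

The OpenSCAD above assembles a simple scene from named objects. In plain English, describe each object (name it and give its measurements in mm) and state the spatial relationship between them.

A is a table with a 1629×770 mm rectangular top, 30 mm thick, top surface at z = 725 mm, supported by four 42×42 mm square legs, each inset 33 mm from the nearest pair of top edges, running from the floor.

B is a chair: 513×468 mm seat, 39 mm thick, top at z = 466 mm, on four 35 mm square corner legs flush with the seat edges. A 27 mm thick backrest slab spans the full seat width, extending 354 mm above the seat top, its back face flush with the seat's +y edge. Two armrests of 29×29 mm section run along each side from the seat's front edge to the front of the backrest, top faces 214 mm above the seat top and outer faces flush with the seat's x-edges; a 29×29 mm post under the front of each armrest stands on the seat at the front corner.

C is a four-legged stool. The seat is 341×346 mm, 41 mm thick, top at z = 410 mm. It stands on four square legs, each 28×28 mm in cross-section, from z = 0 to the seat underside, each flush with a corner of the seat. Four stretchers, 28 mm wide and 30 mm tall, connect adjacent legs with their undersides at z = 110 mm, each running between the inner faces of the legs it joins and aligned with the legs' outer faces on the other axis.

The chair is on top of the table, centred. Two stools sit around the table at the −y, +y sides.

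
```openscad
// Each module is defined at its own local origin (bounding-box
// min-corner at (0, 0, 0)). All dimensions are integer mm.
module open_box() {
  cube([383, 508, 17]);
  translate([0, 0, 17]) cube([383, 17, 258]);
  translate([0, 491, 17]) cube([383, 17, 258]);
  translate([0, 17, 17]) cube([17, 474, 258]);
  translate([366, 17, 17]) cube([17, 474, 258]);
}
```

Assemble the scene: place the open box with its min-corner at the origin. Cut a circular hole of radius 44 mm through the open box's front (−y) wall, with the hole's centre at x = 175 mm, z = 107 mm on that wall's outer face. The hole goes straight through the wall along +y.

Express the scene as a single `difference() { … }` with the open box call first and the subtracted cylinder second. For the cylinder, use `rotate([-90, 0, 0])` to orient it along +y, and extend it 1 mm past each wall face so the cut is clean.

difference() {
  open_box();
  translate([175, -1, 107]) rotate([-90, 0, 0]) cylinder(h = 19, r = 44);
}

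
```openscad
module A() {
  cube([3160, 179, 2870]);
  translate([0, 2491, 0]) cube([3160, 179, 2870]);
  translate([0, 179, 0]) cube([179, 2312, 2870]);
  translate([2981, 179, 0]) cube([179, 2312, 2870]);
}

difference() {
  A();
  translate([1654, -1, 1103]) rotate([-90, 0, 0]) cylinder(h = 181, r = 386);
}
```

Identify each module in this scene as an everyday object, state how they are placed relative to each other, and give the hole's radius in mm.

The subtracted cylinder has r = 386 mm.

A is a house frame. The house frame has a circular hole through its front wall. The hole's radius is 386 mm.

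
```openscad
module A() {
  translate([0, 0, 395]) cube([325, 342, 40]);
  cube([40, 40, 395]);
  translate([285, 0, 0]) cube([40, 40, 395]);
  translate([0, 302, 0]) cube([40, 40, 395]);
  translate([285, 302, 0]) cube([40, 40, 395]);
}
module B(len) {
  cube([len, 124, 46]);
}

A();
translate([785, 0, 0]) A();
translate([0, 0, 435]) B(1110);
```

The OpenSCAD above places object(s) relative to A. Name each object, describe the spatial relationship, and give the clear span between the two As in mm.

A is a stool. B is a beam. A beam spans the tops of two stools. The clear span between the two stools is 460 mm.

Second stool starts at x = 785; first ends at x = 325; clear span = 785 − 325 = 460 mm.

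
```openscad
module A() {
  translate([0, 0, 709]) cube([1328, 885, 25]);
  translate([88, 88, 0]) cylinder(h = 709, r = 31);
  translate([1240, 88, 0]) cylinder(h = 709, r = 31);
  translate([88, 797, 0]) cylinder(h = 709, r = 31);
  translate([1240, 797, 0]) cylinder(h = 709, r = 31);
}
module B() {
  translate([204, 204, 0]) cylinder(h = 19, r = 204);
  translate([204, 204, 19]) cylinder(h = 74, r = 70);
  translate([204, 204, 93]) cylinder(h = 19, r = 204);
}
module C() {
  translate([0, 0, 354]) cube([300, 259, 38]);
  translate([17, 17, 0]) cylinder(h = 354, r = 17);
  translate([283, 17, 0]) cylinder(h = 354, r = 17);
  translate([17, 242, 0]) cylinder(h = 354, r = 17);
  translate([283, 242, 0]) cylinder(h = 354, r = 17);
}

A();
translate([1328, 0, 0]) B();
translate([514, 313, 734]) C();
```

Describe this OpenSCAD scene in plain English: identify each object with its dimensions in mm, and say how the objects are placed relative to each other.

A is a table: top 1328 mm (x) × 885 mm (y), 25 mm thick, upper face at z = 734 mm, on four round legs of 62 mm diameter, each leg's bounding box inset 57 mm from the nearest pair of top edges, running from z = 0 to the bottom of the top.

B is a spool: two coaxial disc flanges of radius 204 mm and thickness 19 mm, joined by a core cylinder of radius 70 mm and height 74 mm. The lower flange rests on z = 0 and the three cylinders share a vertical axis.

C is a four-legged stool. The seat is 300×259 mm, 38 mm thick, top at z = 392 mm. It stands on four round legs, each 34 mm in diameter, from z = 0 to the seat underside, each leg's axis is inset half a diameter from the nearest pair of seat edges (so the leg's bounding box is flush with the corner).

The spool is against the table's +x side, with their −y faces flush. The stool is on top of the table, centred.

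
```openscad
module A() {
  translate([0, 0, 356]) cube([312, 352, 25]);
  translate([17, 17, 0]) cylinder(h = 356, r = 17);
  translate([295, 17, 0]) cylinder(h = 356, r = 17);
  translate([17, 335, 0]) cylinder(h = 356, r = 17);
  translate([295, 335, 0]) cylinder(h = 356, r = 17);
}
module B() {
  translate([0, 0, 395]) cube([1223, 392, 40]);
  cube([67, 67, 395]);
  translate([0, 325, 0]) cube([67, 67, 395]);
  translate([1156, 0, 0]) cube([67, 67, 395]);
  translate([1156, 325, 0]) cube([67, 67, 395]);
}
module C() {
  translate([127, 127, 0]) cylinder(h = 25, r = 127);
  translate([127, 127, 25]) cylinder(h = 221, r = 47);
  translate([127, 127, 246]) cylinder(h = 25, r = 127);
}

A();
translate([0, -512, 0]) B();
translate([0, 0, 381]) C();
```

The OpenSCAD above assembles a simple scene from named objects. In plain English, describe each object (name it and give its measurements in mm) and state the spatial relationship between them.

A is a four-legged stool. The seat is a 312×352×25 mm slab whose top surface is at z = 381 mm; four round legs, each 34 mm in diameter, run from the floor (z = 0) to the underside of the seat, each leg's axis is inset half a diameter from the nearest pair of seat edges (so the leg's bounding box is flush with the corner).

B is a long wooden bench with a 1223 mm (x) × 392 mm (y) seat, 40 mm thick, its top surface 435 mm above the floor. Four 67 mm square legs at the seat corners, flush with the edges, run from z = 0 to the seat underside.

C is a spool: two coaxial disc flanges of radius 127 mm and thickness 25 mm, joined by a core cylinder of radius 47 mm and height 221 mm. The lower flange rests on z = 0 and the three cylinders share a vertical axis.

The bench is on the floor beside the stool on its −y side. The spool is on top of the stool.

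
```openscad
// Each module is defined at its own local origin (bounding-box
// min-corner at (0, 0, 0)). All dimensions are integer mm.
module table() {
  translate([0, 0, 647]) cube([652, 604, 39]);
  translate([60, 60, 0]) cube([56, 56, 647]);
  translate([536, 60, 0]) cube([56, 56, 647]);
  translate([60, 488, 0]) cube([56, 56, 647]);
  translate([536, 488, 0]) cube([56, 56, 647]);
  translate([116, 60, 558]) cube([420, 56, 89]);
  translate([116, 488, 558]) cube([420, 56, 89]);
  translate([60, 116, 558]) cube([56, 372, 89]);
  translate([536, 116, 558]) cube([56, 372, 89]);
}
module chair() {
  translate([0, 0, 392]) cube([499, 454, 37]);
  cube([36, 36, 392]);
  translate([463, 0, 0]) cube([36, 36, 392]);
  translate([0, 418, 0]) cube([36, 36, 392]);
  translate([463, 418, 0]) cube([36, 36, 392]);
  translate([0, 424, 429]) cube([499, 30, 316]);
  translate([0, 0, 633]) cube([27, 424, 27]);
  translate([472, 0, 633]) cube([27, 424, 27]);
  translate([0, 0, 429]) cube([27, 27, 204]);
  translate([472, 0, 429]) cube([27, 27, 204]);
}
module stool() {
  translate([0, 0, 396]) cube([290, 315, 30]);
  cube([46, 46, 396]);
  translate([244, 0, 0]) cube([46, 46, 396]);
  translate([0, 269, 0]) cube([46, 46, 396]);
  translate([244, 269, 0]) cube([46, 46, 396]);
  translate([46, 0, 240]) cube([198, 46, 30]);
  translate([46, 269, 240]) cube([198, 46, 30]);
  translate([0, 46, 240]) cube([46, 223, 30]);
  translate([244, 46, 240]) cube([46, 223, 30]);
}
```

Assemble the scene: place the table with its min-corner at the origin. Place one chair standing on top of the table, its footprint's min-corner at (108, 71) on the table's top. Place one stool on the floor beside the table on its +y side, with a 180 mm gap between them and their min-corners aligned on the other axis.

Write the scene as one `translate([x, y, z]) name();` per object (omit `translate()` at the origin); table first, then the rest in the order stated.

table();
translate([108, 71, 686]) chair();
translate([0, 784, 0]) stool();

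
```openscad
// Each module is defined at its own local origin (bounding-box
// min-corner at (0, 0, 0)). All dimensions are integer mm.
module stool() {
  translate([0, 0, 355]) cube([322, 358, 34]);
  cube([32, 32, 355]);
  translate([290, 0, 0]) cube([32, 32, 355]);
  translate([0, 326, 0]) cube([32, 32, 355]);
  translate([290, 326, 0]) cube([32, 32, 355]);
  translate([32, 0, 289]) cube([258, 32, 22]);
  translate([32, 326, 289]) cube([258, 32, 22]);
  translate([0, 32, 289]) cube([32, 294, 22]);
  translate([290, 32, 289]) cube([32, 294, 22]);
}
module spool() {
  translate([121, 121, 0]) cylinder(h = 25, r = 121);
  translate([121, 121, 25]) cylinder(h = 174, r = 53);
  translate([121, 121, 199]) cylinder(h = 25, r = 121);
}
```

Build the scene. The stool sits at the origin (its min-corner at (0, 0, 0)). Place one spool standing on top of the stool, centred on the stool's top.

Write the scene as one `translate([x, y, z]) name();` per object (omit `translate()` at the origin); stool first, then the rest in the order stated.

stool();
translate([40, 58, 389]) spool();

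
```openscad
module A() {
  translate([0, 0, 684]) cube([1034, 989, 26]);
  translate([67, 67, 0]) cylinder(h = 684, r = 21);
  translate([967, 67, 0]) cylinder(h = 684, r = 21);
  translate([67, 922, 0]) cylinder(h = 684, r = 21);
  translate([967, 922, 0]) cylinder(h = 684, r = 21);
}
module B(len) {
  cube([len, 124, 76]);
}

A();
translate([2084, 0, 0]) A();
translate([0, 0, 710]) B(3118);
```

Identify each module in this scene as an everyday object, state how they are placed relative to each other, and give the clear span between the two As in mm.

A is a table. B is a beam. A beam spans the tops of two tables. The clear span between the two tables is 1050 mm.

Second table starts at x = 2084; first ends at x = 1034; clear span = 2084 − 1034 = 1050 mm.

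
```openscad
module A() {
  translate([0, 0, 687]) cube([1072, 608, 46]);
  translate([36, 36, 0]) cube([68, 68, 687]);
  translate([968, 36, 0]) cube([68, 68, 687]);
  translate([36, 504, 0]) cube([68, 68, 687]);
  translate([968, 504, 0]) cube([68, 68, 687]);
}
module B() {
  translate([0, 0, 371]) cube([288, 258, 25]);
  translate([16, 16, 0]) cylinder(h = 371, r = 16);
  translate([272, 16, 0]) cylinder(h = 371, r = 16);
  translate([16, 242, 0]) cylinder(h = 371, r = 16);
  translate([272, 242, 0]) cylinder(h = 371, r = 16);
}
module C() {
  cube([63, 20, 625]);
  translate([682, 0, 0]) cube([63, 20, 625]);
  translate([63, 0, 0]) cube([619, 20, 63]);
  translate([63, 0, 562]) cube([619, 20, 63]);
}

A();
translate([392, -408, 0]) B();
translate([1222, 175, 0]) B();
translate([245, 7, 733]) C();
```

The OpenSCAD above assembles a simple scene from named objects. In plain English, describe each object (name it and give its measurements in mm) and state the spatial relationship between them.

A is a table with a 1072×608 mm rectangular top, 46 mm thick, top surface at z = 733 mm, supported by four 68×68 mm square legs, each inset 36 mm from the nearest pair of top edges, running from the floor.

B is a four-legged stool. The seat is 288×258 mm, 25 mm thick, top at z = 396 mm. It stands on four round legs, each 32 mm in diameter, from z = 0 to the seat underside, each leg's axis is inset half a diameter from the nearest pair of seat edges (so the leg's bounding box is flush with the corner).

C is a rectangular picture frame lying in the x–z plane (depth along y). The opening is 619 mm wide (x) by 499 mm tall (z), surrounded by a border 63 mm wide on all four sides. The frame is 20 mm deep and is made of two full-height vertical stiles with two horizontal rails fitted between them.

Two stools sit around the table at the −y, +x sides. The picture frame is on top of the table.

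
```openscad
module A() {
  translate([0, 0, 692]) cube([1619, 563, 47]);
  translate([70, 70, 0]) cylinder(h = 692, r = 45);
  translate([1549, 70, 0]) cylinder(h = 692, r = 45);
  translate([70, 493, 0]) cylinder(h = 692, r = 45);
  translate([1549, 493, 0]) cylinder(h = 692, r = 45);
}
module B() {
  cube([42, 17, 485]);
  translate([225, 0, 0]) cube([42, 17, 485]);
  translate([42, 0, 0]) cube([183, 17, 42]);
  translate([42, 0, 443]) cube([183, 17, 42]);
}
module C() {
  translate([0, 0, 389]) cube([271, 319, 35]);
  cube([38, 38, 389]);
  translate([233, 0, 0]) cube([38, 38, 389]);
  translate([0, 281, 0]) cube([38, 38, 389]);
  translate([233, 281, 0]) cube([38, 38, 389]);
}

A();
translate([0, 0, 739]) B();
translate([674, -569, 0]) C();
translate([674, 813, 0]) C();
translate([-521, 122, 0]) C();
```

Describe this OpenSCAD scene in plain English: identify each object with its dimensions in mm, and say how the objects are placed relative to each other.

A is a table: top 1619 mm (x) × 563 mm (y), 47 mm thick, upper face at z = 739 mm, on four round legs of 90 mm diameter, each leg's bounding box inset 25 mm from the nearest pair of top edges, running from z = 0 to the bottom of the top.

B is a rectangular picture frame lying in the x–z plane (depth along y). The opening is 183 mm wide (x) by 401 mm tall (z), surrounded by a border 42 mm wide on all four sides. The frame is 17 mm deep and is made of two full-height vertical stiles with two horizontal rails fitted between them.

C is a four-legged stool. The seat is a 271×319×35 mm slab whose top surface is at z = 424 mm; four square legs, each 38×38 mm in cross-section, run from the floor (z = 0) to the underside of the seat, each flush with a corner of the seat.

The picture frame is on top of the table. Three stools sit around the table at the −y, +y, −x sides.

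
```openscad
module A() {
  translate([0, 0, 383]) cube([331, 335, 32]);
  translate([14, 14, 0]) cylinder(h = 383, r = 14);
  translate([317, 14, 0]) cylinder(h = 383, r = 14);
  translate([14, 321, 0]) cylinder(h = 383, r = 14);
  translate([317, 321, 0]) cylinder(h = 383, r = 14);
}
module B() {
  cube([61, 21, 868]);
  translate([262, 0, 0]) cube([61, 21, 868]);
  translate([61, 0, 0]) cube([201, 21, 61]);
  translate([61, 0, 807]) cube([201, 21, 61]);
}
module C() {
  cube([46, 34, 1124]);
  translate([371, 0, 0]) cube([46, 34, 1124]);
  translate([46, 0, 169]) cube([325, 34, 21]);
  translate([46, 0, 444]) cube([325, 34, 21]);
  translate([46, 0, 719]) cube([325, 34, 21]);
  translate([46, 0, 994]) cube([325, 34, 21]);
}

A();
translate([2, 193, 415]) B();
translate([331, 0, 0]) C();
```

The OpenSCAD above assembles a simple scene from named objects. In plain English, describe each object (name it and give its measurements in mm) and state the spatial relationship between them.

A is a simple wooden stool: a rectangular seat 331 mm (x) by 335 mm (y), 32 mm thick, top face at z = 415 mm, on four round legs, each 28 mm in diameter. The legs rest on z = 0, each leg's axis is inset half a diameter from the nearest pair of seat edges (so the leg's bounding box is flush with the corner).

B is a rectangular picture frame lying in the x–z plane (depth along y). The opening is 201 mm wide (x) by 746 mm tall (z), surrounded by a border 61 mm wide on all four sides. The frame is 21 mm deep and is made of two full-height vertical stiles with two horizontal rails fitted between them.

C is a straight ladder. Two 46×34 mm vertical rails, 1124 mm tall, stand 417 mm apart (outside-to-outside) with their front faces coplanar on the −y side. 4 rungs, each 34 mm deep and 21 mm tall, span between the inner faces of the rails, front faces flush with the rails. The lowest rung's underside is at z = 169 mm and rungs are spaced 275 mm apart (underside to underside).

The picture frame is on top of the stool. The ladder is against the stool's +x side, with their −y faces flush.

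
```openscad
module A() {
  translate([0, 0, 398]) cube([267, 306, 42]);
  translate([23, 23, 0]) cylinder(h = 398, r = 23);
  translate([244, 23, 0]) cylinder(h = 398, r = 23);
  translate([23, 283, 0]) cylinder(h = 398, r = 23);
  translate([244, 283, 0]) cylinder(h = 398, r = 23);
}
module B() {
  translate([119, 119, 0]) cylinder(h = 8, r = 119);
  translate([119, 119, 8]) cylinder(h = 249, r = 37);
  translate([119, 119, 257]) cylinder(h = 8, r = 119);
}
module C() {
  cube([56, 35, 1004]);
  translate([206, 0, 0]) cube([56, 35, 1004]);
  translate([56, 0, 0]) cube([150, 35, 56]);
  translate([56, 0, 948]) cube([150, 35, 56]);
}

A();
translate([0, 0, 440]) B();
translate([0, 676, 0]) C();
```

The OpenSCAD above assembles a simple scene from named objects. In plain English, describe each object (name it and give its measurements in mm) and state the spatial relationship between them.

A is a simple wooden stool: a rectangular seat 267 mm (x) by 306 mm (y), 42 mm thick, top face at z = 440 mm, on four round legs, each 46 mm in diameter. The legs rest on z = 0, each leg's axis is inset half a diameter from the nearest pair of seat edges (so the leg's bounding box is flush with the corner).

B is a spool: two coaxial disc flanges of radius 119 mm and thickness 8 mm, joined by a core cylinder of radius 37 mm and height 249 mm. The lower flange rests on z = 0 and the three cylinders share a vertical axis.

C is a picture frame with a 150×892 mm rectangular opening (x by z) and a uniform 56 mm border on every side. Frame depth is 35 mm along y. It is built from two vertical stiles running the full outside height and two horizontal rails spanning the gap between the stiles.

The spool is on top of the stool. The picture frame is on the floor beside the stool on its +y side.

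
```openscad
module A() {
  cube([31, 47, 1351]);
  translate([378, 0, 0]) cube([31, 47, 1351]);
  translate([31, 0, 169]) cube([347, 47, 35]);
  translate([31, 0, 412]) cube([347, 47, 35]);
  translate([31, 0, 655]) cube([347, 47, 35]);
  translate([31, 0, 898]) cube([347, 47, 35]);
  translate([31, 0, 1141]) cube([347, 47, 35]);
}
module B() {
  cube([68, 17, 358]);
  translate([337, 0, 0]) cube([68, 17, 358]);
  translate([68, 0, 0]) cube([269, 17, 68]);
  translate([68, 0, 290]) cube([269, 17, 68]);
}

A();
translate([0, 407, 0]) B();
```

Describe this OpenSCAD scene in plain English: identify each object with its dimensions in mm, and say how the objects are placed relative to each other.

A is a wooden ladder with two side rails of 31×47 mm section and 1351 mm height, set 409 mm apart overall. Between them run 5 rectangular rungs (47 mm deep, 35 mm thick), front faces flush with the rails' −y face. The bottom of the first rung is 169 mm above the floor and each subsequent rung is 243 mm higher than the one below.

B is a picture frame with a 269×222 mm rectangular opening (x by z) and a uniform 68 mm border on every side. Frame depth is 17 mm along y. It is built from two vertical stiles running the full outside height and two horizontal rails spanning the gap between the stiles.

The picture frame is on the floor beside the ladder on its +y side.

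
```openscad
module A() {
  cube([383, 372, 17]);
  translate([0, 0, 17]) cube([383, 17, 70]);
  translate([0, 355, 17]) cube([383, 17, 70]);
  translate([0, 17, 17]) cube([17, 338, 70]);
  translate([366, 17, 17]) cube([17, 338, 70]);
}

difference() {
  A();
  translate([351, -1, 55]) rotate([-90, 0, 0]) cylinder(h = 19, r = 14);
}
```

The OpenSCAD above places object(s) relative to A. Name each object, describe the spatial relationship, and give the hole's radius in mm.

A is an open box. The open box has a circular hole through its front wall. The hole's radius is 14 mm.

The subtracted cylinder has r = 14 mm.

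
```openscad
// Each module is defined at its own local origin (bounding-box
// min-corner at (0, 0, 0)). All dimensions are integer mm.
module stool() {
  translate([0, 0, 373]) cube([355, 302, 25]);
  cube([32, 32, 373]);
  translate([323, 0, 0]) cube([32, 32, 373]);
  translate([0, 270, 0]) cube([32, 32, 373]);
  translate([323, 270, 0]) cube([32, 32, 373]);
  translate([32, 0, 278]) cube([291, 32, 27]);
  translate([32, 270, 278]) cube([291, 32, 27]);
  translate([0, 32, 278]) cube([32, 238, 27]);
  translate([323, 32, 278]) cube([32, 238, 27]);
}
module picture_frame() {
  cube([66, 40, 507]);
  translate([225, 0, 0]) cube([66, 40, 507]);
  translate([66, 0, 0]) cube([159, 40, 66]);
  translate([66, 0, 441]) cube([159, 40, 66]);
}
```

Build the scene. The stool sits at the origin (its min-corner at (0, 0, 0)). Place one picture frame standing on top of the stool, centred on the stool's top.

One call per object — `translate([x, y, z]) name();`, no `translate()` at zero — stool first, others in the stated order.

stool();
translate([32, 131, 398]) picture_frame();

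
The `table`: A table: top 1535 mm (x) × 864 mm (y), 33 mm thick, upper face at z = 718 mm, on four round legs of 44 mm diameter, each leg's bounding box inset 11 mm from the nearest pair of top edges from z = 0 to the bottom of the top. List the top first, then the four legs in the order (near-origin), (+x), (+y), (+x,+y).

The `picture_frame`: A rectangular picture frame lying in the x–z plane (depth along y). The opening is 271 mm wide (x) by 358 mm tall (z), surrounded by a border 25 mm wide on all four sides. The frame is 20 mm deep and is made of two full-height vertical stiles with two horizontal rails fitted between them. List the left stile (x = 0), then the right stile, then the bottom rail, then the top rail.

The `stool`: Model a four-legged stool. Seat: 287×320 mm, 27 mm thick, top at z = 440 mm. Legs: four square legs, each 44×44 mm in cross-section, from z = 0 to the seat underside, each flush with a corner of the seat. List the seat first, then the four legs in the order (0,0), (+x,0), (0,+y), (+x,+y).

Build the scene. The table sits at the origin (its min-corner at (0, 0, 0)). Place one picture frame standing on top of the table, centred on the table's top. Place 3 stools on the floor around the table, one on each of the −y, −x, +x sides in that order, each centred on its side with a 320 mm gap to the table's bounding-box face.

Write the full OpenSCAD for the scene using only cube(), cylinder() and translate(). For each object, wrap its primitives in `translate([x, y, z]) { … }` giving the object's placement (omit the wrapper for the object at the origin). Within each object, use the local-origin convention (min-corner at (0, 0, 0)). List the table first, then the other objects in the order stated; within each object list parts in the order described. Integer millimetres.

translate([0, 0, 685]) cube([1535, 864, 33]);
translate([33, 33, 0]) cylinder(h = 685, r = 22);
translate([1502, 33, 0]) cylinder(h = 685, r = 22);
translate([33, 831, 0]) cylinder(h = 685, r = 22);
translate([1502, 831, 0]) cylinder(h = 685, r = 22);
translate([607, 422, 718]) {
  cube([25, 20, 408]);
  translate([296, 0, 0]) cube([25, 20, 408]);
  translate([25, 0, 0]) cube([271, 20, 25]);
  translate([25, 0, 383]) cube([271, 20, 25]);
}
translate([624, -640, 0]) {
  translate([0, 0, 413]) cube([287, 320, 27]);
  cube([44, 44, 413]);
  translate([243, 0, 0]) cube([44, 44, 413]);
  translate([0, 276, 0]) cube([44, 44, 413]);
  translate([243, 276, 0]) cube([44, 44, 413]);
}
translate([-607, 272, 0]) {
  translate([0, 0, 413]) cube([287, 320, 27]);
  cube([44, 44, 413]);
  translate([243, 0, 0]) cube([44, 44, 413]);
  translate([0, 276, 0]) cube([44, 44, 413]);
  translate([243, 276, 0]) cube([44, 44, 413]);
}
translate([1855, 272, 0]) {
  translate([0, 0, 413]) cube([287, 320, 27]);
  cube([44, 44, 413]);
  translate([243, 0, 0]) cube([44, 44, 413]);
  translate([0, 276, 0]) cube([44, 44, 413]);
  translate([243, 276, 0]) cube([44, 44, 413]);
}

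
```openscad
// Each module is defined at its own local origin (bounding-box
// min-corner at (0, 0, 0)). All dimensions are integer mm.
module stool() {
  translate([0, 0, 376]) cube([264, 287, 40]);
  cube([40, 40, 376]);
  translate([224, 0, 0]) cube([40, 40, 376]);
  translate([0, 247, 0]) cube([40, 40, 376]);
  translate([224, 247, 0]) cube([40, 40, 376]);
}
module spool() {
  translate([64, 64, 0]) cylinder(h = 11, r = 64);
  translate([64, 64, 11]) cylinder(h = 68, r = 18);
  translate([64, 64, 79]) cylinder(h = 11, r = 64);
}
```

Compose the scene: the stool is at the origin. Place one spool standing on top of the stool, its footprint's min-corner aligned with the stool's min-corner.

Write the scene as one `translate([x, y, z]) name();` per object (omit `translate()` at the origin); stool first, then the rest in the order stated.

stool();
translate([0, 0, 416]) spool();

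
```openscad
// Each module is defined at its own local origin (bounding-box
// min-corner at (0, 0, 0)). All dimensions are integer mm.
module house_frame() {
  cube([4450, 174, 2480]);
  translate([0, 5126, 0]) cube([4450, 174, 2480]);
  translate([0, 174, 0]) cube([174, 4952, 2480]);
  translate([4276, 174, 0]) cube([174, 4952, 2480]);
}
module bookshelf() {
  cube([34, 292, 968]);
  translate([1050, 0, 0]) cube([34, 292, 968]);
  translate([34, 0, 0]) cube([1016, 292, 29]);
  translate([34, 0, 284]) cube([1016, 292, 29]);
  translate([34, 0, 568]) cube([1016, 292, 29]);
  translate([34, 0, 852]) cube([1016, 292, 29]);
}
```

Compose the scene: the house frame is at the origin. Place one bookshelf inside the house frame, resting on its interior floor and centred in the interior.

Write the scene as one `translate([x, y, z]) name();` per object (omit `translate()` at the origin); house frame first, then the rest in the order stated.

house_frame();
translate([1683, 2504, 0]) bookshelf();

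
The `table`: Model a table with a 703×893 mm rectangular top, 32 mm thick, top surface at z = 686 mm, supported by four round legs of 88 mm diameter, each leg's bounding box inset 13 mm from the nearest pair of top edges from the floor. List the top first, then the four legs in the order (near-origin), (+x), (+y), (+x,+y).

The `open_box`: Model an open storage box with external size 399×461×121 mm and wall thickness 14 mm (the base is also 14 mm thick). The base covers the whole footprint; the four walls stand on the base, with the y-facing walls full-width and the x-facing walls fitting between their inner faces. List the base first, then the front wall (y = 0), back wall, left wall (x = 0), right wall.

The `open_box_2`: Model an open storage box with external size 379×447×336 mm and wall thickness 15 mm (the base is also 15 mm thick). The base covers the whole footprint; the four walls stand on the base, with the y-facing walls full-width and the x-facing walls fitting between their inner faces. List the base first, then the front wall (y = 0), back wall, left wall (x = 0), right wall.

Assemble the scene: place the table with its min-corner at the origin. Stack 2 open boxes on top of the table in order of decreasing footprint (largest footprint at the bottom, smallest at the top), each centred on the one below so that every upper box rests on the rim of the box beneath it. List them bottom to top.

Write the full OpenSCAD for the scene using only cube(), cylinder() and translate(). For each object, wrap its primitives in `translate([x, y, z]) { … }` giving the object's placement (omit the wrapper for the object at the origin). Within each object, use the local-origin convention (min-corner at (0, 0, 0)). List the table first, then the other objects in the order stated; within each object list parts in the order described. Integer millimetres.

translate([0, 0, 654]) cube([703, 893, 32]);
translate([57, 57, 0]) cylinder(h = 654, r = 44);
translate([646, 57, 0]) cylinder(h = 654, r = 44);
translate([57, 836, 0]) cylinder(h = 654, r = 44);
translate([646, 836, 0]) cylinder(h = 654, r = 44);
translate([152, 216, 686]) {
  cube([399, 461, 14]);
  translate([0, 0, 14]) cube([399, 14, 107]);
  translate([0, 447, 14]) cube([399, 14, 107]);
  translate([0, 14, 14]) cube([14, 433, 107]);
  translate([385, 14, 14]) cube([14, 433, 107]);
}
translate([162, 223, 807]) {
  cube([379, 447, 15]);
  translate([0, 0, 15]) cube([379, 15, 321]);
  translate([0, 432, 15]) cube([379, 15, 321]);
  translate([0, 15, 15]) cube([15, 417, 321]);
  translate([364, 15, 15]) cube([15, 417, 321]);
}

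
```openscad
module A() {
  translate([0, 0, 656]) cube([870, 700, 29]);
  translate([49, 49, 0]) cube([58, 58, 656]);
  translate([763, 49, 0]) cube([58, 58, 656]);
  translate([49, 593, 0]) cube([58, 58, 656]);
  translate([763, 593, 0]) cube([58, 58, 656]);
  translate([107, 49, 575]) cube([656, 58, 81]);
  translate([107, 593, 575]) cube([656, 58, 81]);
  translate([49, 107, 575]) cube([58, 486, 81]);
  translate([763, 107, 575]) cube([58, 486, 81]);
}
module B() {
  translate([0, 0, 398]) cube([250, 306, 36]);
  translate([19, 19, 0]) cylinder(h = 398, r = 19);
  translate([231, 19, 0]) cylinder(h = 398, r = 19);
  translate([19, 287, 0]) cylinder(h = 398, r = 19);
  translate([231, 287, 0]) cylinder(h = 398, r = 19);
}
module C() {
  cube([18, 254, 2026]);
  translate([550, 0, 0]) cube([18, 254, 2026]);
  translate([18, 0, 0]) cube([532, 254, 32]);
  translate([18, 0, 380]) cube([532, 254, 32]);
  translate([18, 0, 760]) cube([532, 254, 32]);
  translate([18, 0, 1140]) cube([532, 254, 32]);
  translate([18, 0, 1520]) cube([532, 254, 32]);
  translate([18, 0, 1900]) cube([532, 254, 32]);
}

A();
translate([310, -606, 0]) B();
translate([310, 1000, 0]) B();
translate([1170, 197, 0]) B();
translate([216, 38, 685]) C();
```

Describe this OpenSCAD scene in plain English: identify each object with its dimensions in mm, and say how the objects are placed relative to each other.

A is a table: top 870 mm (x) × 700 mm (y), 29 mm thick, upper face at z = 685 mm, on four 58×58 mm square legs, each inset 49 mm from the nearest pair of top edges, running from z = 0 to the bottom of the top. Four apron rails, 58 mm thick and 81 mm tall, run between adjacent legs with their top edges flush with the underside of the top and their outer faces flush with the legs' outer faces.

B is a four-legged stool. The seat is a 250×306×36 mm slab whose top surface is at z = 434 mm; four round legs, each 38 mm in diameter, run from the floor (z = 0) to the underside of the seat, each leg's axis is inset half a diameter from the nearest pair of seat edges (so the leg's bounding box is flush with the corner).

C is a bookshelf 568 mm wide overall, 254 mm deep and 2026 mm tall. The two sides are 18 mm thick vertical panels. 6 horizontal shelves of 32 mm thickness span between the inner faces of the sides; the lowest shelf sits on the floor and shelves are stacked with a clear vertical gap of 348 mm between each pair.

Three stools sit around the table at the −y, +y, +x sides. The bookshelf is on top of the table.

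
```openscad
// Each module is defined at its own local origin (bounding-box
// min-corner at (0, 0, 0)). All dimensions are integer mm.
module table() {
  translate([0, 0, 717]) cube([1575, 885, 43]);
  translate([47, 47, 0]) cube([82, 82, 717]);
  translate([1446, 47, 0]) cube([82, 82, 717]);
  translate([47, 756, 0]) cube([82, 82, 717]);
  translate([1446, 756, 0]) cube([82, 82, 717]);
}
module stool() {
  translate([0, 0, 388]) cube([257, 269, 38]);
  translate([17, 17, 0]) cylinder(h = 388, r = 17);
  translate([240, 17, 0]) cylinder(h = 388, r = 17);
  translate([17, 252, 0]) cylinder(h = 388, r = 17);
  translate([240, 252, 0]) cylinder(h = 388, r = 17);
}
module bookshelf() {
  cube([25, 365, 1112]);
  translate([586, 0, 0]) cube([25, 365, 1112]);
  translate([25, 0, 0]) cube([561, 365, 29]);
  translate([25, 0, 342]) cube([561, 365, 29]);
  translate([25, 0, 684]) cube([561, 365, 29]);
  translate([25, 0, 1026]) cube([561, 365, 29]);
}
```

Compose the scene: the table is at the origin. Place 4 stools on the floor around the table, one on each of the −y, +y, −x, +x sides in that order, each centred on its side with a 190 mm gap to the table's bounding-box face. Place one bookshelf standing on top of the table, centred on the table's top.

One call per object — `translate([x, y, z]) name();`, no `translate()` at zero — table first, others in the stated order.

table();
translate([659, -459, 0]) stool();
translate([659, 1075, 0]) stool();
translate([-447, 308, 0]) stool();
translate([1765, 308, 0]) stool();
translate([482, 260, 760]) bookshelf();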